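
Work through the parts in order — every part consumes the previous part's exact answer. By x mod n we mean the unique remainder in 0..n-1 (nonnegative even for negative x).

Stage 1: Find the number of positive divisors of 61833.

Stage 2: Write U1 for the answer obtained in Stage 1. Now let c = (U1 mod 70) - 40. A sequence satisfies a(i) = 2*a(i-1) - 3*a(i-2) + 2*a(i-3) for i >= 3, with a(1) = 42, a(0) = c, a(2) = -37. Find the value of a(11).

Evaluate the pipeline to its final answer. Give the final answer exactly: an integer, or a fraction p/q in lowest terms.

Stage 1: 61833 = 3 * 20611; number of divisors = (1+1) * (1+1) = 4; answer 4
Stage 2: U1 = 4; c = -36; a(3) = 2*(-37) - 3*(42) + 2*(-36) = -272; iterating: a(3)=-272, a(4)=-349, a(5)=44, a(6)=591, a(7)=352, a(8)=-981, a(9)=-1836, a(10)=-25, a(11)=3496; answer 3496

3496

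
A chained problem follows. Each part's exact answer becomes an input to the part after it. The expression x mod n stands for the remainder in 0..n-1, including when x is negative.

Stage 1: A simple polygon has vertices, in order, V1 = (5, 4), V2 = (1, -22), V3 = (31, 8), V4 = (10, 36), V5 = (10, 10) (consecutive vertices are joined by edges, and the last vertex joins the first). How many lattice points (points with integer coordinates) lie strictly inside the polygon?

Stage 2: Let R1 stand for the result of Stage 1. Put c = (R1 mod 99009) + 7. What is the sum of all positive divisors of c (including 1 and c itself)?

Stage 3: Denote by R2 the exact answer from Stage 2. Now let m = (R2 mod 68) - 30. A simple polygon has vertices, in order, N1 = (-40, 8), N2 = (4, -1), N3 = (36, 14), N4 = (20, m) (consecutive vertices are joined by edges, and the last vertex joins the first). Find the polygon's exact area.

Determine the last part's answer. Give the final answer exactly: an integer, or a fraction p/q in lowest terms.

1130

Stage 1: cross terms: (5*-22 - 1*4)=-114, (1*8 - 31*-22)=690, (31*36 - 10*8)=1036, (10*10 - 10*36)=-260, (10*4 - 5*10)=-10; twice the area = |1342| = 1342; area = 671; boundary points = 2 + 30 + 7 + 26 + 1 = 66; strictly interior points = area - boundary/2 + 1 = 639; answer 639
Stage 2: R1 = 639; c = 646; 646 = 2 * 17 * 19; sigma = (1 + 2) * (1 + 17) * (1 + 19) = 3 * 18 * 20 = 1080; answer 1080
Stage 3: R2 = 1080; m = 30; cross terms: (-40*-1 - 4*8)=8, (4*14 - 36*-1)=92, (36*30 - 20*14)=800, (20*8 - -40*30)=1360; twice the area = |2260| = 2260; area = 1130; answer 1130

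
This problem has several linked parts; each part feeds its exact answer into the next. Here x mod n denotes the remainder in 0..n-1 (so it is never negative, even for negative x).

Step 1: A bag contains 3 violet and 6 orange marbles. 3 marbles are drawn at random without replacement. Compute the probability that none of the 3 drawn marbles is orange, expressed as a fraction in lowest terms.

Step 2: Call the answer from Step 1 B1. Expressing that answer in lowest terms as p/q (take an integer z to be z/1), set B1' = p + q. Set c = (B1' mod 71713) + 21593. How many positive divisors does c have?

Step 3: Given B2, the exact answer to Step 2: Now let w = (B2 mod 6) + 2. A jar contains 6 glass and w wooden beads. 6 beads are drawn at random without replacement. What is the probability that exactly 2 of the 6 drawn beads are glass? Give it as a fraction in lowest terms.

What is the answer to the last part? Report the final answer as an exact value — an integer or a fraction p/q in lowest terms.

Step 1: total draws C(9,3) = 84; favorable C(3,3) = 1; P = 1/84; answer 1/84
Step 2: B1 = 1/84; threaded value p + q = 85; c = 21678; 21678 = 2 * 3 * 3613; number of divisors = (1+1) * (1+1) * (1+1) = 8; answer 8
Step 3: B2 = 8; w = 4; total draws C(10,6) = 210; favorable C(6,2)*C(4,4) = 15; P = 1/14; answer 1/14

1/14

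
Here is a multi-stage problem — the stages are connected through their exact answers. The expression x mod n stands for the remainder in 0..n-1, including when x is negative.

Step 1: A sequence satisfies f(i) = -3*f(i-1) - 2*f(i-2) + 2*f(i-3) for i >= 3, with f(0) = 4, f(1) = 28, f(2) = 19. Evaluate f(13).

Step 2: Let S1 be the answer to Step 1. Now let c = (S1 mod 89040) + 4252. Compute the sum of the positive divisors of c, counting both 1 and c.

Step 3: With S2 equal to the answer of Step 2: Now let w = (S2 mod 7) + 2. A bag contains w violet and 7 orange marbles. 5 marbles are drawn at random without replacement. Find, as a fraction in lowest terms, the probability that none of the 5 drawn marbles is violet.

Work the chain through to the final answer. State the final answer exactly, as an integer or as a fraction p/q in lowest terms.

Step 1: f(3) = -3*(19) - 2*(28) + 2*(4) = -105; iterating: f(3)=-105, f(4)=333, f(5)=-751, f(6)=1377, f(7)=-1963, f(8)=1633, f(9)=1781, f(10)=-12535, f(11)=37309, f(12)=-83295, f(13)=150197; answer 150197
Step 2: S1 = 150197; c = 65409; 65409 = 3 * 21803; sigma = (1 + 3) * (1 + 21803) = 4 * 21804 = 87216; answer 87216
Step 3: S2 = 87216; w = 5; total draws C(12,5) = 792; favorable C(7,5) = 21; P = 7/264; answer 7/264

7/264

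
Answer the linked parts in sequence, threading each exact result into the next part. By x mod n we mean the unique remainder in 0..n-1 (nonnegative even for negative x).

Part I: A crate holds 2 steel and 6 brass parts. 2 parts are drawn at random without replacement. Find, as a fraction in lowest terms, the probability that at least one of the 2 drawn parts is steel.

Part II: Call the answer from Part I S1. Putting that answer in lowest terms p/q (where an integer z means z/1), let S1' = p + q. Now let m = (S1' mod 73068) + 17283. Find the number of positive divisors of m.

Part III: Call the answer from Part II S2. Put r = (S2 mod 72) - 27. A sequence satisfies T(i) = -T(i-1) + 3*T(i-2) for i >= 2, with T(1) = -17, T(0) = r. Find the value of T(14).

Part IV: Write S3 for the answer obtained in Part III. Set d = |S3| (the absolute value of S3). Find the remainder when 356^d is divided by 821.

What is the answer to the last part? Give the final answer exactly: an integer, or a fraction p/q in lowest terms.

453

Part I: total draws C(8,2) = 28; complement C(6,2) = 15; favorable 28 - 15 = 13; P = 13/28; answer 13/28
Part II: S1 = 13/28; threaded value p + q = 41; m = 17324; 17324 = 2^2 * 61 * 71; number of divisors = (2+1) * (1+1) * (1+1) = 12; answer 12
Part III: S2 = 12; r = -15; T(2) = -1*(-17) + 3*(-15) = -28; iterating: T(2)=-28, T(3)=-23, T(4)=-61, T(5)=-8, T(6)=-175, T(7)=151, T(8)=-676, T(9)=1129, T(10)=-3157, T(11)=6544, T(12)=-16015, T(13)=35647, T(14)=-83692; answer -83692
Part IV: S3 = -83692; d = 83692; squarings mod 821: 356^1=356, 356^2=302, 356^4=73, 356^8=403, 356^16=672, 356^32=34, 356^64=335, 356^128=569, 356^256=287, 356^512=269, 356^1024=113, 356^2048=454, 356^4096=45, 356^8192=383, 356^16384=551, 356^32768=652, 356^65536=647; 356^83692 = 356^4 * 356^8 * 356^32 * 356^64 * 356^128 * 356^512 * 356^1024 * 356^16384 * 356^65536 = 453 (mod 821); answer 453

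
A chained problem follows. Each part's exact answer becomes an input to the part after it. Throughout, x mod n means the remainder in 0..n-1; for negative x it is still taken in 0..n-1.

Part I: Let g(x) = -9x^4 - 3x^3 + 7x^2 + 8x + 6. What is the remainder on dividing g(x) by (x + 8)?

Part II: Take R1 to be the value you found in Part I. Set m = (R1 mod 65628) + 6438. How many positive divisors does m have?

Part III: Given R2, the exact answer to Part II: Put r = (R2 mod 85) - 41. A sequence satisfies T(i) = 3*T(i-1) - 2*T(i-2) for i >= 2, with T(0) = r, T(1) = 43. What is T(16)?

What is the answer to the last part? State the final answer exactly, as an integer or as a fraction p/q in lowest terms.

Part I: remainder = value at the root: -9*(-8)^4 - 3*(-8)^3 + 7*(-8)^2 + 8*(-8)^1 + 6 = (-36864) + (1536) + (448) + (-64) + (6) = -34938; answer -34938
Part II: R1 = -34938; m = 37128; 37128 = 2^3 * 3 * 7 * 13 * 17; number of divisors = (3+1) * (1+1) * (1+1) * (1+1) * (1+1) = 64; answer 64
Part III: R2 = 64; r = 23; T(2) = 3*(43) - 2*(23) = 83; iterating: T(2)=83, T(3)=163, T(4)=323, T(5)=643, T(6)=1283, T(7)=2563, T(8)=5123, T(9)=10243, T(10)=20483, T(11)=40963, T(12)=81923, T(13)=163843, T(14)=327683, T(15)=655363, T(16)=1310723; answer 1310723

1310723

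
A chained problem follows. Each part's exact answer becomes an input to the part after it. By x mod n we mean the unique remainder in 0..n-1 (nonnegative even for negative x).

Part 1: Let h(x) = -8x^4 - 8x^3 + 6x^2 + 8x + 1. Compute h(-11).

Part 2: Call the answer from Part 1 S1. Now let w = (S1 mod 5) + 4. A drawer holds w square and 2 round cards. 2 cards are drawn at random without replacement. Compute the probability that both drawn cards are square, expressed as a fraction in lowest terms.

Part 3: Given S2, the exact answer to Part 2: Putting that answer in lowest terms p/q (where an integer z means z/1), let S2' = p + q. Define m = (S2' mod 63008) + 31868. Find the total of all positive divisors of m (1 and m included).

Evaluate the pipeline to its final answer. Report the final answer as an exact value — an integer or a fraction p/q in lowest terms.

Part 1: -8*(-11)^4 - 8*(-11)^3 + 6*(-11)^2 + 8*(-11)^1 + 1 = (-117128) + (10648) + (726) + (-88) + (1) = -105841; answer -105841
Part 2: S1 = -105841; w = 8; total draws C(10,2) = 45; favorable C(8,2) = 28; P = 28/45; answer 28/45
Part 3: S2 = 28/45; threaded value p + q = 73; m = 31941; 31941 = 3^3 * 7 * 13^2; sigma = (1 + 3 + 9 + 27) * (1 + 7) * (1 + 13 + 169) = 40 * 8 * 183 = 58560; answer 58560

58560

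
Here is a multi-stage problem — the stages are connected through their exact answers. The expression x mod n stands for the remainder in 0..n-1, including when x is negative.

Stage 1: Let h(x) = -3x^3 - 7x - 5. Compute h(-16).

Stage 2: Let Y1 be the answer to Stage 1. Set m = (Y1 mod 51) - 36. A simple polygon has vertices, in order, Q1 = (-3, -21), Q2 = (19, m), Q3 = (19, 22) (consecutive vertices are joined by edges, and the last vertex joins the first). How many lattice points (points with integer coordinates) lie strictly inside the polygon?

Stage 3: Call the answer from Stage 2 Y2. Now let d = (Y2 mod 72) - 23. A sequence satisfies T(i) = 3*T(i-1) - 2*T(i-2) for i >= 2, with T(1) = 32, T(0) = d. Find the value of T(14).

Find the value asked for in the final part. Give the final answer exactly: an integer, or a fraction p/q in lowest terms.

Stage 1: -3*(-16)^3 - 7*(-16)^1 - 5 = (12288) + (112) + (-5) = 12395; answer 12395
Stage 2: Y1 = 12395; m = -34; cross terms: (-3*-34 - 19*-21)=501, (19*22 - 19*-34)=1064, (19*-21 - -3*22)=-333; twice the area = |1232| = 1232; area = 616; boundary points = 1 + 56 + 1 = 58; strictly interior points = area - boundary/2 + 1 = 588; answer 588
Stage 3: Y2 = 588; d = -11; T(2) = 3*(32) - 2*(-11) = 118; iterating: T(2)=118, T(3)=290, T(4)=634, T(5)=1322, T(6)=2698, T(7)=5450, T(8)=10954, T(9)=21962, T(10)=43978, T(11)=88010, T(12)=176074, T(13)=352202, T(14)=704458; answer 704458

704458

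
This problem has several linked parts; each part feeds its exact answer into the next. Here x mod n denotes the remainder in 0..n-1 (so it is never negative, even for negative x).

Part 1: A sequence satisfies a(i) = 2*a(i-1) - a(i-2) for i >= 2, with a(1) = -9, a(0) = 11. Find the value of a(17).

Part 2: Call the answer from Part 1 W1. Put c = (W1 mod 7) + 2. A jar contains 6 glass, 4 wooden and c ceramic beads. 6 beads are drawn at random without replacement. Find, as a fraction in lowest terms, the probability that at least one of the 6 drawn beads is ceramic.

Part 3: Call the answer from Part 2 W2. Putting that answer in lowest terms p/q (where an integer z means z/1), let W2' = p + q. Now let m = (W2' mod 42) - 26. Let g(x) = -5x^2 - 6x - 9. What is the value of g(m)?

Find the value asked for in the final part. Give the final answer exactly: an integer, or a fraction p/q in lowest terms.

Part 1: a(2) = 2*(-9) - 1*(11) = -29; iterating: a(2)=-29, a(3)=-49, a(4)=-69, a(5)=-89, a(6)=-109, a(7)=-129, a(8)=-149, a(9)=-169, a(10)=-189, a(11)=-209, a(12)=-229, a(13)=-249, a(14)=-269, a(15)=-289, a(16)=-309, a(17)=-329; answer -329
Part 2: W1 = -329; c = 2; total draws C(12,6) = 924; complement C(10,6) = 210; favorable 924 - 210 = 714; P = 17/22; answer 17/22
Part 3: W2 = 17/22; threaded value p + q = 39; m = 13; -5*(13)^2 - 6*(13)^1 - 9 = (-845) + (-78) + (-9) = -932; answer -932

-932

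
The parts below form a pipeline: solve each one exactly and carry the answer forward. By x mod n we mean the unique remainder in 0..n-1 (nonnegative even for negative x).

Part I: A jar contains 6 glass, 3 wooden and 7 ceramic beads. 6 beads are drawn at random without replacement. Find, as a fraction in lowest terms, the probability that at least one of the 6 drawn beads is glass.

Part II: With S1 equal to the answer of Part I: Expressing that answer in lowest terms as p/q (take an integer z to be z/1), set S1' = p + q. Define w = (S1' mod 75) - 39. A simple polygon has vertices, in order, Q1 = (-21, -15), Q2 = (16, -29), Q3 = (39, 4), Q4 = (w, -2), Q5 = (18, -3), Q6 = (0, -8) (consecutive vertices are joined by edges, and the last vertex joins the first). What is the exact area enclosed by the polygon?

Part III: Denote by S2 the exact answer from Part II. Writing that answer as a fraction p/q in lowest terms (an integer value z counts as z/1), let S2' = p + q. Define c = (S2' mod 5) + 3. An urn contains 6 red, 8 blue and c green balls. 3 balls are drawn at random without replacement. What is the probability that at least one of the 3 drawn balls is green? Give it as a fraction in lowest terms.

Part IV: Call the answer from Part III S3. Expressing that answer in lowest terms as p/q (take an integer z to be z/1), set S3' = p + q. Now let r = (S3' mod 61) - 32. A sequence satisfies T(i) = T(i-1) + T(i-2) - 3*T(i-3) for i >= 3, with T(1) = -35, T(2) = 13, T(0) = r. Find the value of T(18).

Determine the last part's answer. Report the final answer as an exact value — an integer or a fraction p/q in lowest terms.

11917

Part I: total draws C(16,6) = 8008; complement C(10,6) = 210; favorable 8008 - 210 = 7798; P = 557/572; answer 557/572
Part II: S1 = 557/572; threaded value p + q = 1129; w = -35; cross terms: (-21*-29 - 16*-15)=849, (16*4 - 39*-29)=1195, (39*-2 - -35*4)=62, (-35*-3 - 18*-2)=141, (18*-8 - 0*-3)=-144, (0*-15 - -21*-8)=-168; twice the area = |1935| = 1935; area = 1935/2; answer 1935/2
Part III: S2 = 1935/2; threaded value p + q = 1937; c = 5; total draws C(19,3) = 969; complement C(14,3) = 364; favorable 969 - 364 = 605; P = 605/969; answer 605/969
Part IV: S3 = 605/969; threaded value p + q = 1574; r = 17; T(3) = 1*(13) + 1*(-35) - 3*(17) = -73; iterating: T(3)=-73, T(4)=45, T(5)=-67, T(6)=197, T(7)=-5, T(8)=393, T(9)=-203, T(10)=205, T(11)=-1177, T(12)=-363, T(13)=-2155, T(14)=1013, T(15)=-53, T(16)=7425, T(17)=4333, T(18)=11917; answer 11917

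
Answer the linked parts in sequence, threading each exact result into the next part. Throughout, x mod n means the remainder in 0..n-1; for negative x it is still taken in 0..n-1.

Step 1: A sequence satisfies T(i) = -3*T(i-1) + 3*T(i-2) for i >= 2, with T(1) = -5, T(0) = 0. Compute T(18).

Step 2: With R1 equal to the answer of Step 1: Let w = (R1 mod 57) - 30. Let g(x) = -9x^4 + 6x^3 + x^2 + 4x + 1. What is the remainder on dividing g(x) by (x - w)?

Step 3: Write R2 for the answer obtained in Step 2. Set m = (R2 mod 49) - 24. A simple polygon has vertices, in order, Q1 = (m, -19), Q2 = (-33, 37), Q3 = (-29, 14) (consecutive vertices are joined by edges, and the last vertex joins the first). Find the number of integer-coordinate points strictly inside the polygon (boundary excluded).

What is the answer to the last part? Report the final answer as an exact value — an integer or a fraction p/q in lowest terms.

428

Step 1: T(2) = -3*(-5) + 3*(0) = 15; iterating: T(2)=15, T(3)=-60, T(4)=225, T(5)=-855, T(6)=3240, T(7)=-12285, T(8)=46575, T(9)=-176580, T(10)=669465, T(11)=-2538135, T(12)=9622800, T(13)=-36482805, T(14)=138316815, T(15)=-524398860, T(16)=1988147025, T(17)=-7537637655, T(18)=28577354040; answer 28577354040
Step 2: R1 = 28577354040; w = -6; remainder = value at the root: -9*(-6)^4 + 6*(-6)^3 + 1*(-6)^2 + 4*(-6)^1 + 1 = (-11664) + (-1296) + (36) + (-24) + (1) = -12947; answer -12947
Step 3: R2 = -12947; m = 14; cross terms: (14*37 - -33*-19)=-109, (-33*14 - -29*37)=611, (-29*-19 - 14*14)=355; twice the area = |857| = 857; area = 857/2; boundary points = 1 + 1 + 1 = 3; strictly interior points = area - boundary/2 + 1 = 428; answer 428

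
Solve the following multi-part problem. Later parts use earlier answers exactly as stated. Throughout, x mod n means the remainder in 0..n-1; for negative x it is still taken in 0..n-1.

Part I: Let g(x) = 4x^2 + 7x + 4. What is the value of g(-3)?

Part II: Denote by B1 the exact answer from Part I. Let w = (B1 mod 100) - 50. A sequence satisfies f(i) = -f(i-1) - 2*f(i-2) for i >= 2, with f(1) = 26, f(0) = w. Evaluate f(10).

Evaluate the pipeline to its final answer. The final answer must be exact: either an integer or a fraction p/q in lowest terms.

Part I: 4*(-3)^2 + 7*(-3)^1 + 4 = (36) + (-21) + (4) = 19; answer 19
Part II: B1 = 19; w = -31; f(2) = -1*(26) - 2*(-31) = 36; iterating: f(2)=36, f(3)=-88, f(4)=16, f(5)=160, f(6)=-192, f(7)=-128, f(8)=512, f(9)=-256, f(10)=-768; answer -768

-768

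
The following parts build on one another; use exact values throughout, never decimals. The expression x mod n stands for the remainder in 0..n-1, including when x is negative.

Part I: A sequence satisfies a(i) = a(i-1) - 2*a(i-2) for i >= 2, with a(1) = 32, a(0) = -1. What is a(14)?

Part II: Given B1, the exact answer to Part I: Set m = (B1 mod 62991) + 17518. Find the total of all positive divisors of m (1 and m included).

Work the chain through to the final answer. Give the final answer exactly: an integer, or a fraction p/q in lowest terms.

Part I: a(2) = 1*(32) - 2*(-1) = 34; iterating: a(2)=34, a(3)=-30, a(4)=-98, a(5)=-38, a(6)=158, a(7)=234, a(8)=-82, a(9)=-550, a(10)=-386, a(11)=714, a(12)=1486, a(13)=58, a(14)=-2914; answer -2914
Part II: B1 = -2914; m = 77595; 77595 = 3 * 5 * 7 * 739; sigma = (1 + 3) * (1 + 5) * (1 + 7) * (1 + 739) = 4 * 6 * 8 * 740 = 142080; answer 142080

142080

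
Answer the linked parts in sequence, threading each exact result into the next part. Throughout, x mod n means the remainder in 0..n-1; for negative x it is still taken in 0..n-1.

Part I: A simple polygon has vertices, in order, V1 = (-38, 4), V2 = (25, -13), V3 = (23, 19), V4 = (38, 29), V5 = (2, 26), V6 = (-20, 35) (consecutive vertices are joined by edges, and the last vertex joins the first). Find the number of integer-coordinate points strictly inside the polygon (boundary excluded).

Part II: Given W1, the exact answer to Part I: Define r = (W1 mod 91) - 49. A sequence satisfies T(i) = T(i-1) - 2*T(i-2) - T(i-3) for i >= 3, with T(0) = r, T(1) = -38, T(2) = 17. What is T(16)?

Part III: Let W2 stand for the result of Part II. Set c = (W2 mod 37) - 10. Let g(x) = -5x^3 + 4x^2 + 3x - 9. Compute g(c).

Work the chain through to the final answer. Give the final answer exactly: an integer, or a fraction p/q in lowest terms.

Part I: cross terms: (-38*-13 - 25*4)=394, (25*19 - 23*-13)=774, (23*29 - 38*19)=-55, (38*26 - 2*29)=930, (2*35 - -20*26)=590, (-20*4 - -38*35)=1250; twice the area = |3883| = 3883; area = 3883/2; boundary points = 1 + 2 + 5 + 3 + 1 + 1 = 13; strictly interior points = area - boundary/2 + 1 = 1936; answer 1936
Part II: W1 = 1936; r = -24; T(3) = 1*(17) - 2*(-38) - 1*(-24) = 117; iterating: T(3)=117, T(4)=121, T(5)=-130, T(6)=-489, T(7)=-350, T(8)=758, T(9)=1947, T(10)=781, T(11)=-3871, T(12)=-7380, T(13)=-419, T(14)=18212, T(15)=26430, T(16)=-9575; answer -9575
Part III: W2 = -9575; c = -2; -5*(-2)^3 + 4*(-2)^2 + 3*(-2)^1 - 9 = (40) + (16) + (-6) + (-9) = 41; answer 41

41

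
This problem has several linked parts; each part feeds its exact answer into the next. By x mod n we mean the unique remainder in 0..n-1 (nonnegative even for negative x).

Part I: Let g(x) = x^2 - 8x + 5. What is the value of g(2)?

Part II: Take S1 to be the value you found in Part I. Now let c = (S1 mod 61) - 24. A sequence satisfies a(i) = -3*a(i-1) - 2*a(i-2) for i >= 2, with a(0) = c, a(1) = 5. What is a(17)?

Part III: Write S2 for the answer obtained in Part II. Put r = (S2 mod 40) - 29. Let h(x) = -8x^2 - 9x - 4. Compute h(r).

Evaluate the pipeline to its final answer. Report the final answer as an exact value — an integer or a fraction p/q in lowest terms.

Part I: 1*(2)^2 - 8*(2)^1 + 5 = (4) + (-16) + (5) = -7; answer -7
Part II: S1 = -7; c = 30; a(2) = -3*(5) - 2*(30) = -75; iterating: a(2)=-75, a(3)=215, a(4)=-495, a(5)=1055, a(6)=-2175, a(7)=4415, a(8)=-8895, a(9)=17855, a(10)=-35775, a(11)=71615, a(12)=-143295, a(13)=286655, a(14)=-573375, a(15)=1146815, a(16)=-2293695, a(17)=4587455; answer 4587455
Part III: S2 = 4587455; r = -14; -8*(-14)^2 - 9*(-14)^1 - 4 = (-1568) + (126) + (-4) = -1446; answer -1446

-1446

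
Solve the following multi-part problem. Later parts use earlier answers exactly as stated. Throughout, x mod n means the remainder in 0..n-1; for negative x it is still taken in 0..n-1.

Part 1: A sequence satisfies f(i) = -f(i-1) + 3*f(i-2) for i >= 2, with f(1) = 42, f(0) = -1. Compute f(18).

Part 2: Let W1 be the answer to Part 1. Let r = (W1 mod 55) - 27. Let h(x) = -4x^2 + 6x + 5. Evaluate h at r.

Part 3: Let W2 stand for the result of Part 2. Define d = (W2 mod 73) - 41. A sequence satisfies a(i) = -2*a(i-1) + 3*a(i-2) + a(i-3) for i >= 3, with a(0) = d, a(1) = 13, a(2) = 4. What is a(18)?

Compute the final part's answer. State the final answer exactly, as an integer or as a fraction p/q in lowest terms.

Part 1: f(2) = -1*(42) + 3*(-1) = -45; iterating: f(2)=-45, f(3)=171, f(4)=-306, f(5)=819, f(6)=-1737, f(7)=4194, f(8)=-9405, f(9)=21987, f(10)=-50202, f(11)=116163, f(12)=-266769, f(13)=615258, f(14)=-1415565, f(15)=3261339, f(16)=-7508034, f(17)=17292051, f(18)=-39816153; answer -39816153
Part 2: W1 = -39816153; r = 25; -4*(25)^2 + 6*(25)^1 + 5 = (-2500) + (150) + (5) = -2345; answer -2345
Part 3: W2 = -2345; d = 23; a(3) = -2*(4) + 3*(13) + 1*(23) = 54; iterating: a(3)=54, a(4)=-83, a(5)=332, a(6)=-859, a(7)=2631, a(8)=-7507, a(9)=22048, a(10)=-63986, a(11)=186609, a(12)=-543128, a(13)=1582097, a(14)=-4606969, a(15)=13417101, a(16)=-39073012, a(17)=113790358, a(18)=-331382651; answer -331382651

-331382651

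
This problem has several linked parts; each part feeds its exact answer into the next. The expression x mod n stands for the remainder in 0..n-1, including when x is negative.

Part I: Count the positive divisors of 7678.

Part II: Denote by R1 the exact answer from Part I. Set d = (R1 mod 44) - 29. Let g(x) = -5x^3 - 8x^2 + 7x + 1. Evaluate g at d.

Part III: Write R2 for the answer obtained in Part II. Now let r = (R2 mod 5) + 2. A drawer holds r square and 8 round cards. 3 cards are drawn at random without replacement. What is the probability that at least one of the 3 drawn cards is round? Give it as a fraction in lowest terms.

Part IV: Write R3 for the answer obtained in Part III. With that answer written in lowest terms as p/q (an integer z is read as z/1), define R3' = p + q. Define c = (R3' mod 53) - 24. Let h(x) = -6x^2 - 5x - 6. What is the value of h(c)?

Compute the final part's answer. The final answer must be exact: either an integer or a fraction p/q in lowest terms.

Part I: 7678 = 2 * 11 * 349; number of divisors = (1+1) * (1+1) * (1+1) = 8; answer 8
Part II: R1 = 8; d = -21; -5*(-21)^3 - 8*(-21)^2 + 7*(-21)^1 + 1 = (46305) + (-3528) + (-147) + (1) = 42631; answer 42631
Part III: R2 = 42631; r = 3; total draws C(11,3) = 165; complement C(3,3) = 1; favorable 165 - 1 = 164; P = 164/165; answer 164/165
Part IV: R3 = 164/165; threaded value p + q = 329; c = -13; -6*(-13)^2 - 5*(-13)^1 - 6 = (-1014) + (65) + (-6) = -955; answer -955

-955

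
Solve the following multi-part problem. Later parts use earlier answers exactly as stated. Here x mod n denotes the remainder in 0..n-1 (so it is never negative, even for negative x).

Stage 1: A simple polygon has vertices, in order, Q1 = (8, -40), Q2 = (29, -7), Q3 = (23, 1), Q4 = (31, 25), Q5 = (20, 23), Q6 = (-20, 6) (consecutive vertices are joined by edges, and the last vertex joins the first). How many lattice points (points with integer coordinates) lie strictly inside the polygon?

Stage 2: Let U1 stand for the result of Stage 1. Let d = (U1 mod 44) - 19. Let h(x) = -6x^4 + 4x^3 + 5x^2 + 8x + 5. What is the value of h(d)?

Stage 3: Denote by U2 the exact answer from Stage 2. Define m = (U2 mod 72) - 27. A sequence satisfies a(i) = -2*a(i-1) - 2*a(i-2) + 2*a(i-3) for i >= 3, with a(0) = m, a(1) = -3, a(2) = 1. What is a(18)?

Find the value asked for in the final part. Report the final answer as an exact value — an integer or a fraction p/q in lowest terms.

-186368

Stage 1: cross terms: (8*-7 - 29*-40)=1104, (29*1 - 23*-7)=190, (23*25 - 31*1)=544, (31*23 - 20*25)=213, (20*6 - -20*23)=580, (-20*-40 - 8*6)=752; twice the area = |3383| = 3383; area = 3383/2; boundary points = 3 + 2 + 8 + 1 + 1 + 2 = 17; strictly interior points = area - boundary/2 + 1 = 1684; answer 1684
Stage 2: U1 = 1684; d = -7; -6*(-7)^4 + 4*(-7)^3 + 5*(-7)^2 + 8*(-7)^1 + 5 = (-14406) + (-1372) + (245) + (-56) + (5) = -15584; answer -15584
Stage 3: U2 = -15584; m = 13; a(3) = -2*(1) - 2*(-3) + 2*(13) = 30; iterating: a(3)=30, a(4)=-68, a(5)=78, a(6)=40, a(7)=-372, a(8)=820, a(9)=-816, a(10)=-752, a(11)=4776, a(12)=-9680, a(13)=8304, a(14)=12304, a(15)=-60576, a(16)=113152, a(17)=-80544, a(18)=-186368; answer -186368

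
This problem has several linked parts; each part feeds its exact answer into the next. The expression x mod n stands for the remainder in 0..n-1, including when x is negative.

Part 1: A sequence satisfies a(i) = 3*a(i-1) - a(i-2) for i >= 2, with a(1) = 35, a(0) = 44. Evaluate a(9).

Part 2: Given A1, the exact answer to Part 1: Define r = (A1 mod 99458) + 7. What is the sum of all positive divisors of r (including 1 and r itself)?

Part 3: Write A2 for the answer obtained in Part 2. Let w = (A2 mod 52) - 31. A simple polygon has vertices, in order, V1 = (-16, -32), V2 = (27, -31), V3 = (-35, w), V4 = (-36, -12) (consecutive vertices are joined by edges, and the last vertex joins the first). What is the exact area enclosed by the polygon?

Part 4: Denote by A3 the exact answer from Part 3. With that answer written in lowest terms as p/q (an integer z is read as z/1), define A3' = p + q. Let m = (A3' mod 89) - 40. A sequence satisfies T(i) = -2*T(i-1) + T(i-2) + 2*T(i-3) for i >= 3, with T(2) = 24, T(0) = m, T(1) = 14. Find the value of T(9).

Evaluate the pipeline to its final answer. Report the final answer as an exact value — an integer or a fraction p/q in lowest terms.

Part 1: a(2) = 3*(35) - 1*(44) = 61; iterating: a(2)=61, a(3)=148, a(4)=383, a(5)=1001, a(6)=2620, a(7)=6859, a(8)=17957, a(9)=47012; answer 47012
Part 2: A1 = 47012; r = 47019; 47019 = 3 * 7 * 2239; sigma = (1 + 3) * (1 + 7) * (1 + 2239) = 4 * 8 * 2240 = 71680; answer 71680
Part 3: A2 = 71680; w = -7; cross terms: (-16*-31 - 27*-32)=1360, (27*-7 - -35*-31)=-1274, (-35*-12 - -36*-7)=168, (-36*-32 - -16*-12)=960; twice the area = |1214| = 1214; area = 607; answer 607
Part 4: A3 = 607; threaded value p + q = 608; m = 34; T(3) = -2*(24) + 1*(14) + 2*(34) = 34; iterating: T(3)=34, T(4)=-16, T(5)=114, T(6)=-176, T(7)=434, T(8)=-816, T(9)=1714; answer 1714

1714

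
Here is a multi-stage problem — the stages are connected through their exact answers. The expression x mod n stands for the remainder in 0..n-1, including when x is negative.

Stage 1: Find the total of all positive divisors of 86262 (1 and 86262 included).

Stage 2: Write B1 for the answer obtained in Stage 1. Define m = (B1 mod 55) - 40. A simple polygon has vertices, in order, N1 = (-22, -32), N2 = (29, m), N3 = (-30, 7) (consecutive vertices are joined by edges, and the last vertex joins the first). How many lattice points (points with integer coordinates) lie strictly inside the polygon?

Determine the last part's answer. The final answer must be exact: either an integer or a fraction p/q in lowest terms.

Stage 1: 86262 = 2 * 3 * 11 * 1307; sigma = (1 + 2) * (1 + 3) * (1 + 11) * (1 + 1307) = 3 * 4 * 12 * 1308 = 188352; answer 188352
Stage 2: B1 = 188352; m = -8; cross terms: (-22*-8 - 29*-32)=1104, (29*7 - -30*-8)=-37, (-30*-32 - -22*7)=1114; twice the area = |2181| = 2181; area = 2181/2; boundary points = 3 + 1 + 1 = 5; strictly interior points = area - boundary/2 + 1 = 1089; answer 1089

1089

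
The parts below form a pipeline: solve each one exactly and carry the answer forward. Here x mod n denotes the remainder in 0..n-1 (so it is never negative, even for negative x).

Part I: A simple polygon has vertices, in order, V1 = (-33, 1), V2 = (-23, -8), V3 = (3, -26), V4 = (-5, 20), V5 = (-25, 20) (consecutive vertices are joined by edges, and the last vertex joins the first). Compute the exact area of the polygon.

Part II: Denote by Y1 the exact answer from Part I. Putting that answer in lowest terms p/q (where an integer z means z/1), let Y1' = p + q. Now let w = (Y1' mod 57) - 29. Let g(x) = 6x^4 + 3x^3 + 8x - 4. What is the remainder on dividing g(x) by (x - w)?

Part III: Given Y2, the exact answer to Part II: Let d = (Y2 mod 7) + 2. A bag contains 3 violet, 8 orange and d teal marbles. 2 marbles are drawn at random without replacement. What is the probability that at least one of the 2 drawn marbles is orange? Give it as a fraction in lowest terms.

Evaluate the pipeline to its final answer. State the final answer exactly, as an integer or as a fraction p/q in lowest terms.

Part I: cross terms: (-33*-8 - -23*1)=287, (-23*-26 - 3*-8)=622, (3*20 - -5*-26)=-70, (-5*20 - -25*20)=400, (-25*1 - -33*20)=635; twice the area = |1874| = 1874; area = 937; answer 937
Part II: Y1 = 937; threaded value p + q = 938; w = -3; remainder = value at the root: 6*(-3)^4 + 3*(-3)^3 + 8*(-3)^1 - 4 = (486) + (-81) + (-24) + (-4) = 377; answer 377
Part III: Y2 = 377; d = 8; total draws C(19,2) = 171; complement C(11,2) = 55; favorable 171 - 55 = 116; P = 116/171; answer 116/171

116/171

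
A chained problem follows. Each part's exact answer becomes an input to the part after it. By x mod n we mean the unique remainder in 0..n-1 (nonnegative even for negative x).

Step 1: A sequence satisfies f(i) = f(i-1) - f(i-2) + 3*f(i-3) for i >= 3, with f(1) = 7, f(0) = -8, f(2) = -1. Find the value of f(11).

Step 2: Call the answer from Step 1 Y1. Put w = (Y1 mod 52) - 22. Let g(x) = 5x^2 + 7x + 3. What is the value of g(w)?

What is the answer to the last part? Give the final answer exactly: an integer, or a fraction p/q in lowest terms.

Step 1: f(3) = 1*(-1) - 1*(7) + 3*(-8) = -32; iterating: f(3)=-32, f(4)=-10, f(5)=19, f(6)=-67, f(7)=-116, f(8)=8, f(9)=-77, f(10)=-433, f(11)=-332; answer -332
Step 2: Y1 = -332; w = 10; 5*(10)^2 + 7*(10)^1 + 3 = (500) + (70) + (3) = 573; answer 573

573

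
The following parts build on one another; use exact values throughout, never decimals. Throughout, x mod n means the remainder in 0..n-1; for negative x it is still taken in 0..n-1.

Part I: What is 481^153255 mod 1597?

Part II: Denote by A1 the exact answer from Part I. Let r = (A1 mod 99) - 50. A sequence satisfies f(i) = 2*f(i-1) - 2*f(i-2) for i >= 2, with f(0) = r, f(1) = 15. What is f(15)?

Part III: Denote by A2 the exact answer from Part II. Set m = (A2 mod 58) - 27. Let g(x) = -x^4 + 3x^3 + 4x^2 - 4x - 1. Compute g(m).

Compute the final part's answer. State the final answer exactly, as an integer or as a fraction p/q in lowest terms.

Part I: squarings mod 1597: 481^1=481, 481^2=1393, 481^4=94, 481^8=851, 481^16=760, 481^32=1083, 481^64=691, 481^128=1575, 481^256=484, 481^512=1094, 481^1024=683, 481^2048=165, 481^4096=76, 481^8192=985, 481^16384=846, 481^32768=260, 481^65536=526, 481^131072=395; 481^153255 = 481^1 * 481^2 * 481^4 * 481^32 * 481^128 * 481^512 * 481^1024 * 481^4096 * 481^16384 * 481^131072 = 1179 (mod 1597); answer 1179
Part II: A1 = 1179; r = 40; f(2) = 2*(15) - 2*(40) = -50; iterating: f(2)=-50, f(3)=-130, f(4)=-160, f(5)=-60, f(6)=200, f(7)=520, f(8)=640, f(9)=240, f(10)=-800, f(11)=-2080, f(12)=-2560, f(13)=-960, f(14)=3200, f(15)=8320; answer 8320
Part III: A2 = 8320; m = -1; -1*(-1)^4 + 3*(-1)^3 + 4*(-1)^2 - 4*(-1)^1 - 1 = (-1) + (-3) + (4) + (4) + (-1) = 3; answer 3

3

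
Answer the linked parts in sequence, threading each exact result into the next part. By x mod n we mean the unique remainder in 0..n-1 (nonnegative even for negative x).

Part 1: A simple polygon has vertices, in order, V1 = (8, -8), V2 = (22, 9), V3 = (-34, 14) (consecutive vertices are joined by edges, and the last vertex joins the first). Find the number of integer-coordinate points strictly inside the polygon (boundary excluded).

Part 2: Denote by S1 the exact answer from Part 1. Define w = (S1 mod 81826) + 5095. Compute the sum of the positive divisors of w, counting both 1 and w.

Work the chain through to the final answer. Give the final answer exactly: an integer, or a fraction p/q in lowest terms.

Part 1: cross terms: (8*9 - 22*-8)=248, (22*14 - -34*9)=614, (-34*-8 - 8*14)=160; twice the area = |1022| = 1022; area = 511; boundary points = 1 + 1 + 2 = 4; strictly interior points = area - boundary/2 + 1 = 510; answer 510
Part 2: S1 = 510; w = 5605; 5605 = 5 * 19 * 59; sigma = (1 + 5) * (1 + 19) * (1 + 59) = 6 * 20 * 60 = 7200; answer 7200

7200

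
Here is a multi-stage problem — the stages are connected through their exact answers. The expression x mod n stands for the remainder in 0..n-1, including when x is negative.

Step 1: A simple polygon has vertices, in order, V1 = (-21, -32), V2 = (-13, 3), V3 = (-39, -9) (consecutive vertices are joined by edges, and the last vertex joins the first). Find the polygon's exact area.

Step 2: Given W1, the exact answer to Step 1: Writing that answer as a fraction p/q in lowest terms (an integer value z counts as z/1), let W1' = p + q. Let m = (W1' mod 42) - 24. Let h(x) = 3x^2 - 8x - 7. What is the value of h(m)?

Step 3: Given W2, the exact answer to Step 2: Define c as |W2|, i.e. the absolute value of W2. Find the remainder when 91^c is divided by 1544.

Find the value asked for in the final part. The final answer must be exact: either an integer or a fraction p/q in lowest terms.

171

Step 1: cross terms: (-21*3 - -13*-32)=-479, (-13*-9 - -39*3)=234, (-39*-32 - -21*-9)=1059; twice the area = |814| = 814; area = 407; answer 407
Step 2: W1 = 407; threaded value p + q = 408; m = 6; 3*(6)^2 - 8*(6)^1 - 7 = (108) + (-48) + (-7) = 53; answer 53
Step 3: W2 = 53; c = 53; squarings mod 1544: 91^1=91, 91^2=561, 91^4=1289, 91^8=177, 91^16=449, 91^32=881; 91^53 = 91^1 * 91^4 * 91^16 * 91^32 = 171 (mod 1544); answer 171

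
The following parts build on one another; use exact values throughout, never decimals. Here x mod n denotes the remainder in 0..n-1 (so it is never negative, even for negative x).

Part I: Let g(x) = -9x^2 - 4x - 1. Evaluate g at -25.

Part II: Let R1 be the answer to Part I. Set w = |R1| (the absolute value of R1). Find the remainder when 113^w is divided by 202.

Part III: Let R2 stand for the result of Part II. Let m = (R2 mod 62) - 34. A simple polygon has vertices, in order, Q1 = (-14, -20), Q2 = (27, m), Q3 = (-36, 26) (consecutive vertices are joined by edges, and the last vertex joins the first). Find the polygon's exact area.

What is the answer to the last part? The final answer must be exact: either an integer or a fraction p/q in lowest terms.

Part I: -9*(-25)^2 - 4*(-25)^1 - 1 = (-5625) + (100) + (-1) = -5526; answer -5526
Part II: R1 = -5526; w = 5526; squarings mod 202: 113^1=113, 113^2=43, 113^4=31, 113^8=153, 113^16=179, 113^32=125, 113^64=71, 113^128=193, 113^256=81, 113^512=97, 113^1024=117, 113^2048=155, 113^4096=189; 113^5526 = 113^2 * 113^4 * 113^16 * 113^128 * 113^256 * 113^1024 * 113^4096 = 183 (mod 202); answer 183
Part III: R2 = 183; m = 25; cross terms: (-14*25 - 27*-20)=190, (27*26 - -36*25)=1602, (-36*-20 - -14*26)=1084; twice the area = |2876| = 2876; area = 1438; answer 1438

1438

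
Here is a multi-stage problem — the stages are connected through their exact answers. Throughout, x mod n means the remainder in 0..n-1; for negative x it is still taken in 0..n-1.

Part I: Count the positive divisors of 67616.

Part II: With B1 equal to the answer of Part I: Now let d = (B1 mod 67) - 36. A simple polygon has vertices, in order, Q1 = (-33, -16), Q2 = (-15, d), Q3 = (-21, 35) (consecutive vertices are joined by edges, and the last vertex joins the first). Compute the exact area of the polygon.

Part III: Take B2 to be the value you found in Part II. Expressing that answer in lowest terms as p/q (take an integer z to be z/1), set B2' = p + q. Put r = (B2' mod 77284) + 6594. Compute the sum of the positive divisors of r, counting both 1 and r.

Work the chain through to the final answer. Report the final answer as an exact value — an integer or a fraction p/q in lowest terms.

Part I: 67616 = 2^5 * 2113; number of divisors = (5+1) * (1+1) = 12; answer 12
Part II: B1 = 12; d = -24; cross terms: (-33*-24 - -15*-16)=552, (-15*35 - -21*-24)=-1029, (-21*-16 - -33*35)=1491; twice the area = |1014| = 1014; area = 507; answer 507
Part III: B2 = 507; threaded value p + q = 508; r = 7102; 7102 = 2 * 53 * 67; sigma = (1 + 2) * (1 + 53) * (1 + 67) = 3 * 54 * 68 = 11016; answer 11016

11016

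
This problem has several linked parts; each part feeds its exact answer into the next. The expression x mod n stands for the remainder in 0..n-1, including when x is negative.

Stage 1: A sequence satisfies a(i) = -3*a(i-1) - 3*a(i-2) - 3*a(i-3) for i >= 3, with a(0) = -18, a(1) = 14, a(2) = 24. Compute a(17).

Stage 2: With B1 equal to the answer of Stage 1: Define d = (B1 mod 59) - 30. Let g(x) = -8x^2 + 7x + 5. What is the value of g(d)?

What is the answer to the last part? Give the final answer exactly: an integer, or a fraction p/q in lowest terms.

Stage 1: a(3) = -3*(24) - 3*(14) - 3*(-18) = -60; iterating: a(3)=-60, a(4)=66, a(5)=-90, a(6)=252, a(7)=-684, a(8)=1566, a(9)=-3402, a(10)=7560, a(11)=-17172, a(12)=39042, a(13)=-88290, a(14)=199260, a(15)=-450036, a(16)=1017198, a(17)=-2299266; answer -2299266
Stage 2: B1 = -2299266; d = -7; -8*(-7)^2 + 7*(-7)^1 + 5 = (-392) + (-49) + (5) = -436; answer -436

-436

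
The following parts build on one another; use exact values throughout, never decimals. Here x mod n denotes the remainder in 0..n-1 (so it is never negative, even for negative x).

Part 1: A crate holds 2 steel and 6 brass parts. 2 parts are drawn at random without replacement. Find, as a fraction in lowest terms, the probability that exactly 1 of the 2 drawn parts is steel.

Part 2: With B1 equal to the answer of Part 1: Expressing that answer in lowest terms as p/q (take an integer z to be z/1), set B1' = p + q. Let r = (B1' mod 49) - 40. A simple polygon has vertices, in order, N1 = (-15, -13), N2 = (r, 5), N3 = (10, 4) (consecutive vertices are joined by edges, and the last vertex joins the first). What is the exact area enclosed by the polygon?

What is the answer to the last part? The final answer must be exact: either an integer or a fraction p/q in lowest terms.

705/2

Part 1: total draws C(8,2) = 28; favorable C(2,1)*C(6,1) = 12; P = 3/7; answer 3/7
Part 2: B1 = 3/7; threaded value p + q = 10; r = -30; cross terms: (-15*5 - -30*-13)=-465, (-30*4 - 10*5)=-170, (10*-13 - -15*4)=-70; twice the area = |-705| = 705; area = 705/2; answer 705/2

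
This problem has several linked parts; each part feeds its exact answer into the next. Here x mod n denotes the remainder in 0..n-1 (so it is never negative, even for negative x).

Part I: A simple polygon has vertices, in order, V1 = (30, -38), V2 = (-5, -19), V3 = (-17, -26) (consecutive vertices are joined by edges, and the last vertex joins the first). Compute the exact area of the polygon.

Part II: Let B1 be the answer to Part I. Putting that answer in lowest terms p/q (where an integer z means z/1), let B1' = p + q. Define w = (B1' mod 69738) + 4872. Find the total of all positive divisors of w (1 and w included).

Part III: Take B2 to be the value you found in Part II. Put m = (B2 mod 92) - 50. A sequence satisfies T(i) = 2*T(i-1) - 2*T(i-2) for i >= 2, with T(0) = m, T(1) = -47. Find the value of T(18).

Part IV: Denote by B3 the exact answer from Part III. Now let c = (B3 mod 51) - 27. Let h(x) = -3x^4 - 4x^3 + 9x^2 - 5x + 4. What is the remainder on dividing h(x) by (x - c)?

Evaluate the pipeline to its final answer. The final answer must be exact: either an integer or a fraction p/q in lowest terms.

-4454

Part I: cross terms: (30*-19 - -5*-38)=-760, (-5*-26 - -17*-19)=-193, (-17*-38 - 30*-26)=1426; twice the area = |473| = 473; area = 473/2; answer 473/2
Part II: B1 = 473/2; threaded value p + q = 475; w = 5347; 5347 is prime, so its only divisors are 1 and 5347; sigma = 1 + 5347 = 5348; answer 5348
Part III: B2 = 5348; m = -38; T(2) = 2*(-47) - 2*(-38) = -18; iterating: T(2)=-18, T(3)=58, T(4)=152, T(5)=188, T(6)=72, T(7)=-232, T(8)=-608, T(9)=-752, T(10)=-288, T(11)=928, T(12)=2432, T(13)=3008, T(14)=1152, T(15)=-3712, T(16)=-9728, T(17)=-12032, T(18)=-4608; answer -4608
Part IV: B3 = -4608; c = 6; remainder = value at the root: -3*(6)^4 - 4*(6)^3 + 9*(6)^2 - 5*(6)^1 + 4 = (-3888) + (-864) + (324) + (-30) + (4) = -4454; answer -4454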